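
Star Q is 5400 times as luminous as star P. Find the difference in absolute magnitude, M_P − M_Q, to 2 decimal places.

Pogson: ΔM = −2.5 log₁₀(ratio) = −2.5 log₁₀(5400) = −2.5 × 3.7324 = -9.331
Star Q is brighter so has the smaller magnitude: M_P − M_Q is positive.

M_P − M_Q ≈ 9.33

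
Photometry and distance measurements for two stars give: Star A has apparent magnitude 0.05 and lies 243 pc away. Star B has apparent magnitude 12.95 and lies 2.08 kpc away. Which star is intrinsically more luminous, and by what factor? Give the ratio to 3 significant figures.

Star A: M = m − 5 log₁₀ d + 5 = 0.05 − 5·2.3856 + 5 = -6.878
Star B: d = 2.08 kpc = 2080 pc
Star B: M = m − 5 log₁₀ d + 5 = 12.95 − 5·3.3181 + 5 = 1.360
ΔM = M_A − M_B = -6.878 − (1.360) = -8.238; smaller M is more luminous → Star A.
L ratio = 10^(0.4 |ΔM|) = 10^3.295 = 1973

Star A is more luminous, by a factor of 1970.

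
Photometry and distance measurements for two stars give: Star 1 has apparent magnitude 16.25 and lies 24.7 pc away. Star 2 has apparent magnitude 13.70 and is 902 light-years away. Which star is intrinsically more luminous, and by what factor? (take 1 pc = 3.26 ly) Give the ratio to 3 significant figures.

Star 1: M = m − 5 log₁₀ d + 5 = 16.25 − 5·1.3927 + 5 = 14.287
Star 2: d = 902 ly / 3.26 = 276.7 pc
Star 2: M = m − 5 log₁₀ d + 5 = 13.70 − 5·2.4420 + 5 = 6.490
ΔM = M_1 − M_2 = 14.287 − (6.490) = 7.796; smaller M is more luminous → Star 2.
L ratio = 10^(0.4 |ΔM|) = 10^3.119 = 1314

Star 2 is more luminous, by a factor of 1310.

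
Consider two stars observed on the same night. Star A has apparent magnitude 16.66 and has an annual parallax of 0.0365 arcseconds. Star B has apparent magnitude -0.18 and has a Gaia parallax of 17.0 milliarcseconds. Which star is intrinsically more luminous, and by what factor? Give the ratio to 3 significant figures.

Star A: d = 1/p = 1/0.0365″ = 27.40 pc
Star A: M = m − 5 log₁₀ d + 5 = 16.66 − 5·1.4377 + 5 = 14.471
Star B: p = 17.0 mas = 0.0170″ → d = 1/p = 58.82 pc
Star B: M = m − 5 log₁₀ d + 5 = -0.18 − 5·1.7696 + 5 = -4.028
ΔM = M_A − M_B = 14.471 − (-4.028) = 18.499; smaller M is more luminous → Star B.
L ratio = 10^(0.4 |ΔM|) = 10^7.400 = 2.510×10^7

Star B is more luminous, by a factor of 2.51×10^7.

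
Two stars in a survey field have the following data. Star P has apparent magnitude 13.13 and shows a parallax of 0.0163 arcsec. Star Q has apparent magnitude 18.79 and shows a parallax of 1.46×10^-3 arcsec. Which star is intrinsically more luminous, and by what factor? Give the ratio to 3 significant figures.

Star P is more luminous, by a factor of 1.47.

Star P: d = 1/p = 1/0.0163″ = 61.35 pc
Star P: M = m − 5 log₁₀ d + 5 = 13.13 − 5·1.7878 + 5 = 9.191
Star Q: d = 1/p = 1/1.46×10^-3″ = 684.9 pc
Star Q: M = m − 5 log₁₀ d + 5 = 18.79 − 5·2.8356 + 5 = 9.612
ΔM = M_P − M_Q = 9.191 − (9.612) = -0.421; smaller M is more luminous → Star P.
L ratio = 10^(0.4 |ΔM|) = 10^0.168 = 1.473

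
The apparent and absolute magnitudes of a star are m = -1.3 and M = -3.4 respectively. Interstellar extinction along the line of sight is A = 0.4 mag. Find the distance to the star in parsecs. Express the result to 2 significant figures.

m − M = 5 log₁₀(d/10 pc) + A  ⇒  -1.3 − (-3.4) − 0.4 = 5 log₁₀(d/10)
1.700 = 5 log₁₀(d/10)
log₁₀ d = (m − M − A)/5 + 1 = 1.3400
d = 10^1.3400 = 21.88 pc

d ≈ 22 pc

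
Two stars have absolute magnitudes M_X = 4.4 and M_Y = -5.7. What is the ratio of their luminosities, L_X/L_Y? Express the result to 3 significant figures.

L_X/L_Y ≈ 9.12×10^-5

ΔM = M_X − M_Y = 10.1
L_X/L_Y = 10^(−0.4 ΔM) = 10^-4.040 = 9.120×10^-5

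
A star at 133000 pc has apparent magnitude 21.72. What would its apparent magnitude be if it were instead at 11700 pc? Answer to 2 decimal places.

m ≈ 16.44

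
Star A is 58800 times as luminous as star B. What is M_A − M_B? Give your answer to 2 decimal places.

M_A − M_B ≈ -11.92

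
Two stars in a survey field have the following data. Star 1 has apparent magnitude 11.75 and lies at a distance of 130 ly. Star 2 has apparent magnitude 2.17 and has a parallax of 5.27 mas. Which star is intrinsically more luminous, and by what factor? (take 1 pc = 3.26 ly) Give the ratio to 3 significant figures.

Star 2 is more luminous, by a factor of 154000.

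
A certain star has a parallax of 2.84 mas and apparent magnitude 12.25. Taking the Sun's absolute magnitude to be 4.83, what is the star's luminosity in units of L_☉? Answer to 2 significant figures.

d = 1/p = 1000/2.84 mas = 352.1 pc
M = m − 5 log₁₀ d + 5 = 12.25 − 5·2.5467 + 5 = 4.517
M − M_☉ = 4.517 − 4.83 = -0.313
L/L_☉ = 10^(−0.4 × -0.313) = 1.335

L/L_☉ ≈ 1.3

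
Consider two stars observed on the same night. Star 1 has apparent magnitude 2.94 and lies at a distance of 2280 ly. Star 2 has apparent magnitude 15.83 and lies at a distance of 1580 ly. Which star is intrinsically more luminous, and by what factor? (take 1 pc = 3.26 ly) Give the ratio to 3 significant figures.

Star 1: d = 2280 ly / 3.26 = 699.4 pc
Star 1: M = m − 5 log₁₀ d + 5 = 2.94 − 5·2.8447 + 5 = -6.284
Star 2: d = 1580 ly / 3.26 = 484.7 pc
Star 2: M = m − 5 log₁₀ d + 5 = 15.83 − 5·2.6854 + 5 = 7.403
ΔM = M_1 − M_2 = -6.284 − (7.403) = -13.686; smaller M is more luminous → Star 1.
L ratio = 10^(0.4 |ΔM|) = 10^5.475 = 298200

Star 1 is more luminous, by a factor of 298000.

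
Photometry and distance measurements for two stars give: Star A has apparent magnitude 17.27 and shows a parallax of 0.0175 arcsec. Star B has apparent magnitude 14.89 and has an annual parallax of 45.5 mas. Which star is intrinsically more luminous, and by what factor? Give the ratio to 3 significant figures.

Star B is more luminous, by a factor of 1.32.

Star A: d = 1/p = 1/0.0175″ = 57.14 pc
Star A: M = m − 5 log₁₀ d + 5 = 17.27 − 5·1.7570 + 5 = 13.485
Star B: p = 45.5 mas = 0.0455″ → d = 1/p = 21.98 pc
Star B: M = m − 5 log₁₀ d + 5 = 14.89 − 5·1.3420 + 5 = 13.180
ΔM = M_A − M_B = 13.485 − (13.180) = 0.305; smaller M is more luminous → Star B.
L ratio = 10^(0.4 |ΔM|) = 10^0.122 = 1.325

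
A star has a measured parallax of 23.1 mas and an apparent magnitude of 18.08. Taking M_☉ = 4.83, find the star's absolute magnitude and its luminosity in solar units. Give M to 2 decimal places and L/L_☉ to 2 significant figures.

M ≈ 14.90; L/L_☉ ≈ 9.4×10^-5

d = 1/p = 1000/23.1 mas = 43.29 pc
M = m − 5 log₁₀ d + 5 = 18.08 − 5·1.6364 + 5 = 14.898
M − M_☉ = 14.898 − 4.83 = 10.068
L/L_☉ = 10^(−0.4 × 10.068) = 9.392×10^-5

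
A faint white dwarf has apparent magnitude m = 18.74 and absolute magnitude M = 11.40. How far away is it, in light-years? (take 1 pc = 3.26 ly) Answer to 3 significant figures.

d ≈ 958 ly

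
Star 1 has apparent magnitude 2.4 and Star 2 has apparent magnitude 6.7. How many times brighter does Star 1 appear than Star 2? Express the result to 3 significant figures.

52.5

Magnitude difference = -4.3
Flux ratio = 10^(−0.4 Δm) = 10^(−0.4 × -4.3) = 10^1.720 = 52.48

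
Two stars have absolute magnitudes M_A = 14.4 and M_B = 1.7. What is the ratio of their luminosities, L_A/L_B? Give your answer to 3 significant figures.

L_A/L_B ≈ 8.32×10^-6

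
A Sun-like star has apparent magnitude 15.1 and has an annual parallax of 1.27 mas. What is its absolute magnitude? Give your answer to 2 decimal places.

M ≈ 5.62

p = 1.27 mas = 1.27×10^-3″ → d = 1/p = 787.4 pc
5 log₁₀(d/10 pc) = 5 log₁₀(787.4) − 5 = 9.481
M = m − 5 log₁₀(d/10) = 15.1 − 9.481 = 5.619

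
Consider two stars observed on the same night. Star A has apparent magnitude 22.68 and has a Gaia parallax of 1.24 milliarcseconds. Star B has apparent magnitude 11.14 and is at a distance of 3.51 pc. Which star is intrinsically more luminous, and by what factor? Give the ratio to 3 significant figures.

Star A is more luminous, by a factor of 1.28.

Star A: p = 1.24 mas = 1.24×10^-3″ → d = 1/p = 806.5 pc
Star A: M = m − 5 log₁₀ d + 5 = 22.68 − 5·2.9066 + 5 = 13.147
Star B: M = m − 5 log₁₀ d + 5 = 11.14 − 5·0.5453 + 5 = 13.413
ΔM = M_A − M_B = 13.147 − (13.413) = -0.266; smaller M is more luminous → Star A.
L ratio = 10^(0.4 |ΔM|) = 10^0.107 = 1.278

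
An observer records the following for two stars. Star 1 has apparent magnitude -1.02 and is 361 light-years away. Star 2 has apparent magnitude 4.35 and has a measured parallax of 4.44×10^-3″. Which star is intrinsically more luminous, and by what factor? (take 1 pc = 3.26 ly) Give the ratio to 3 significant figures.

Star 1 is more luminous, by a factor of 34.0.

Star 1: d = 361 ly / 3.26 = 110.7 pc
Star 1: M = m − 5 log₁₀ d + 5 = -1.02 − 5·2.0443 + 5 = -6.241
Star 2: d = 1/p = 1/4.44×10^-3″ = 225.2 pc
Star 2: M = m − 5 log₁₀ d + 5 = 4.35 − 5·2.3526 + 5 = -2.413
ΔM = M_1 − M_2 = -6.241 − (-2.413) = -3.828; smaller M is more luminous → Star 1.
L ratio = 10^(0.4 |ΔM|) = 10^1.531 = 33.99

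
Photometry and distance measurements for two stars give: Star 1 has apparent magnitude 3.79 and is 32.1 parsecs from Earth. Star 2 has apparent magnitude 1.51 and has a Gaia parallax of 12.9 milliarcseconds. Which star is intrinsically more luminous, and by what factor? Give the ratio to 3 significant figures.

Star 2 is more luminous, by a factor of 47.6.

Star 1: M = m − 5 log₁₀ d + 5 = 3.79 − 5·1.5065 + 5 = 1.257
Star 2: p = 12.9 mas = 0.0129″ → d = 1/p = 77.52 pc
Star 2: M = m − 5 log₁₀ d + 5 = 1.51 − 5·1.8894 + 5 = -2.937
ΔM = M_1 − M_2 = 1.257 − (-2.937) = 4.195; smaller M is more luminous → Star 2.
L ratio = 10^(0.4 |ΔM|) = 10^1.678 = 47.62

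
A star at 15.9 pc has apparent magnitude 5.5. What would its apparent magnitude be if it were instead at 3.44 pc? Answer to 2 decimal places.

m ≈ 2.18

Flux ∝ 1/d², so Δm = 5 log₁₀(d₂/d₁) = 5 log₁₀(3.44/15.9) = -3.324
m₂ = m₁ + Δm = 5.5 + (-3.324) = 2.176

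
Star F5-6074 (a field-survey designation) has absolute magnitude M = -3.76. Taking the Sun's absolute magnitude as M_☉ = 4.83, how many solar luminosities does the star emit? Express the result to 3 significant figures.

L/L_☉ ≈ 2730

M − M_☉ = -3.76 − 4.83 = -8.590
L/L_☉ = 10^(−0.4 (M − M_☉)) = 10^3.436 = 2729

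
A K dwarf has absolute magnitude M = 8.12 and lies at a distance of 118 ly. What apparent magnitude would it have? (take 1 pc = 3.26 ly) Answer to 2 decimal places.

d = 118 ly / 3.26 = 36.20 pc
m = M + 5 log₁₀ d − 5 = 8.12 + 5·1.5587 − 5 = 10.913

m ≈ 10.91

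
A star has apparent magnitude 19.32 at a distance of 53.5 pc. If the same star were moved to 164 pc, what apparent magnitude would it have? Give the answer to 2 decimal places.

m ≈ 21.75

Flux ∝ 1/d², so Δm = 5 log₁₀(d₂/d₁) = 5 log₁₀(164/53.5) = 2.432
m₂ = m₁ + Δm = 19.32 + (2.432) = 21.752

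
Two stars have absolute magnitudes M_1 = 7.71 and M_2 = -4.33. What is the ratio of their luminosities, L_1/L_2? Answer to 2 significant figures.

ΔM = M_1 − M_2 = 12.04
L_1/L_2 = 10^(−0.4 ΔM) = 10^-4.816 = 1.528×10^-5

L_1/L_2 ≈ 1.5×10^-5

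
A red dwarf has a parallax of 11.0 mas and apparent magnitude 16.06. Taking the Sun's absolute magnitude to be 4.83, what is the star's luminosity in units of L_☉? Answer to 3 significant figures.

d = 1/p = 1000/11.0 mas = 90.91 pc
M = m − 5 log₁₀ d + 5 = 16.06 − 5·1.9586 + 5 = 11.267
M − M_☉ = 11.267 − 4.83 = 6.437
L/L_☉ = 10^(−0.4 × 6.437) = 2.662×10^-3

L/L_☉ ≈ 2.66×10^-3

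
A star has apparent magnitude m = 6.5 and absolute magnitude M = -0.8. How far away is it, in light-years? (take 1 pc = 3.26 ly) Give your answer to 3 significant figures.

μ = m − M = 7.300
m − M = 5 log₁₀ d − 5
log₁₀ d = (m − M)/5 + 1 = 2.4600
d = 10^2.4600 = 288.4 pc
= 940.2 ly

d ≈ 940 ly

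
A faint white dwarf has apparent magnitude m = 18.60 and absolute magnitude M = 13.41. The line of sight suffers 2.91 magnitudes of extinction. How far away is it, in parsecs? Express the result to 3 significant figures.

m − M = 5 log₁₀(d/10 pc) + A  ⇒  18.60 − (13.41) − 2.91 = 5 log₁₀(d/10)
2.280 = 5 log₁₀(d/10)
log₁₀ d = (m − M − A)/5 + 1 = 1.4560
d = 10^1.4560 = 28.58 pc

d ≈ 28.6 pc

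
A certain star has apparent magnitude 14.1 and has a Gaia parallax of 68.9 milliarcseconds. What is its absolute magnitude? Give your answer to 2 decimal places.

p = 68.9 mas = 0.0689″ → d = 1/p = 14.51 pc
5 log₁₀(d/10 pc) = 5 log₁₀(14.51) − 5 = 0.809
M = m − 5 log₁₀(d/10) = 14.1 − 0.809 = 13.291

M ≈ 13.29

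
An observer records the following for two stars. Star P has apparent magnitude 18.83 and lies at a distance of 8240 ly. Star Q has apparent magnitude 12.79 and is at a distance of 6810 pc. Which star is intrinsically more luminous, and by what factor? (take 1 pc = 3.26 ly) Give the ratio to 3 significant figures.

Star Q is more luminous, by a factor of 1890.

Star P: d = 8240 ly / 3.26 = 2528 pc
Star P: M = m − 5 log₁₀ d + 5 = 18.83 − 5·3.4027 + 5 = 6.816
Star Q: M = m − 5 log₁₀ d + 5 = 12.79 − 5·3.8331 + 5 = -1.376
ΔM = M_P − M_Q = 6.816 − (-1.376) = 8.192; smaller M is more luminous → Star Q.
L ratio = 10^(0.4 |ΔM|) = 10^3.277 = 1892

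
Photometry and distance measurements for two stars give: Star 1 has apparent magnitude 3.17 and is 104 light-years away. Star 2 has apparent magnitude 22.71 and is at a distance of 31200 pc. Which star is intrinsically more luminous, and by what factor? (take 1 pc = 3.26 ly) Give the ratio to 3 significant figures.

Star 1 is more luminous, by a factor of 68.4.

Star 1: d = 104 ly / 3.26 = 31.90 pc
Star 1: M = m − 5 log₁₀ d + 5 = 3.17 − 5·1.5038 + 5 = 0.651
Star 2: M = m − 5 log₁₀ d + 5 = 22.71 − 5·4.4942 + 5 = 5.239
ΔM = M_1 − M_2 = 0.651 − (5.239) = -4.588; smaller M is more luminous → Star 1.
L ratio = 10^(0.4 |ΔM|) = 10^1.835 = 68.44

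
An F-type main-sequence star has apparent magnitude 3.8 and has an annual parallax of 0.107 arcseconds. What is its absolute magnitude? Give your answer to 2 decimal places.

M ≈ 3.95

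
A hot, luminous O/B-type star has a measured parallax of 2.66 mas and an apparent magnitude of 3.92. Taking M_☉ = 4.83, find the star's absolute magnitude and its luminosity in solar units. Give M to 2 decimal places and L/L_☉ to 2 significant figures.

M ≈ -3.96; L/L_☉ ≈ 3300

d = 1/p = 1000/2.66 mas = 375.9 pc
M = m − 5 log₁₀ d + 5 = 3.92 − 5·2.5751 + 5 = -3.956
M − M_☉ = -3.956 − 4.83 = -8.786
L/L_☉ = 10^(−0.4 × -8.786) = 3268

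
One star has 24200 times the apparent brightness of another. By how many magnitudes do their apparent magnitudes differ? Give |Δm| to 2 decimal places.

|Δm| ≈ 10.96

Pogson: Δm = −2.5 log₁₀(ratio) = −2.5 log₁₀(24200) = −2.5 × 4.3838 = -10.960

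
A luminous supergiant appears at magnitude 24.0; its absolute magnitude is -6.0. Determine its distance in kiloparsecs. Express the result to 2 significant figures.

μ = m − M = 30.000
m − M = 5 log₁₀ d − 5
log₁₀ d = (m − M)/5 + 1 = 7.0000
d = 10^7.0000 = 1.000×10^7 pc
= 10000 kpc

d ≈ 10000 kpc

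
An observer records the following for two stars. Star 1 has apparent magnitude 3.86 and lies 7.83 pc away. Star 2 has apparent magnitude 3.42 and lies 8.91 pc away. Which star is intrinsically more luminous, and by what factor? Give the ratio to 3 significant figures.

Star 1: M = m − 5 log₁₀ d + 5 = 3.86 − 5·0.8938 + 5 = 4.391
Star 2: M = m − 5 log₁₀ d + 5 = 3.42 − 5·0.9499 + 5 = 3.671
ΔM = M_1 − M_2 = 4.391 − (3.671) = 0.721; smaller M is more luminous → Star 2.
L ratio = 10^(0.4 |ΔM|) = 10^0.288 = 1.942

Star 2 is more luminous, by a factor of 1.94.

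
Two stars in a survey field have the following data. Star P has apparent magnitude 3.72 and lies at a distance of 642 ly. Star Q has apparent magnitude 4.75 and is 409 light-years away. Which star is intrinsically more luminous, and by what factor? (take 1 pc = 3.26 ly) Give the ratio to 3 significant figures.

Star P is more luminous, by a factor of 6.36.

Star P: d = 642 ly / 3.26 = 196.9 pc
Star P: M = m − 5 log₁₀ d + 5 = 3.72 − 5·2.2943 + 5 = -2.752
Star Q: d = 409 ly / 3.26 = 125.5 pc
Star Q: M = m − 5 log₁₀ d + 5 = 4.75 − 5·2.0985 + 5 = -0.743
ΔM = M_P − M_Q = -2.752 − (-0.743) = -2.009; smaller M is more luminous → Star P.
L ratio = 10^(0.4 |ΔM|) = 10^0.804 = 6.362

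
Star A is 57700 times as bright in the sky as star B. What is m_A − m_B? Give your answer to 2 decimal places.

Pogson: Δm = −2.5 log₁₀(ratio) = −2.5 log₁₀(57700) = −2.5 × 4.7612 = -11.903
Star A is brighter, so it has the smaller magnitude: the difference is negative.

m_A − m_B ≈ -11.90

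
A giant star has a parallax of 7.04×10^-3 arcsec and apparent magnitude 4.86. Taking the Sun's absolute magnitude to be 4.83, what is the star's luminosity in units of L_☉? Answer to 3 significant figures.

d = 1/p = 1/7.04×10^-3″ = 142.0 pc
M = m − 5 log₁₀ d + 5 = 4.86 − 5·2.1524 + 5 = -0.902
M − M_☉ = -0.902 − 4.83 = -5.732
L/L_☉ = 10^(−0.4 × -5.732) = 196.3

L/L_☉ ≈ 196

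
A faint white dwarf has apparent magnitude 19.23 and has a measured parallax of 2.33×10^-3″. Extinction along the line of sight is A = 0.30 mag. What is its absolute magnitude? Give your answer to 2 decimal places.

d = 1/p = 1/2.33×10^-3″ = 429.2 pc
5 log₁₀(d/10 pc) = 5 log₁₀(429.2) − 5 = 8.163
M = m − 5 log₁₀(d/10) − A = 19.23 − 8.163 − 0.30 = 10.767

M ≈ 10.77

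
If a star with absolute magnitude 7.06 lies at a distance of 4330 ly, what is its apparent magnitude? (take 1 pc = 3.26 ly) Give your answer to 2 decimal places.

d = 4330 ly / 3.26 = 1328 pc
m = M + 5 log₁₀ d − 5 = 7.06 + 5·3.1233 − 5 = 17.676

m ≈ 17.68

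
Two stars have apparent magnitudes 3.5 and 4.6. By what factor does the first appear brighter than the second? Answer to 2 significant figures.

Δm = 3.5 − (4.6) = -1.1
Flux ratio = 10^(−0.4 Δm) = 10^(−0.4 × -1.1) = 10^0.440 = 2.754

2.8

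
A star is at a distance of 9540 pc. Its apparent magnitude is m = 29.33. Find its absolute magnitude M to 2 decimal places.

5 log₁₀(d/10 pc) = 5 log₁₀(9540) − 5 = 14.898
M = m − 5 log₁₀(d/10) = 29.33 − 14.898 = 14.432

M ≈ 14.43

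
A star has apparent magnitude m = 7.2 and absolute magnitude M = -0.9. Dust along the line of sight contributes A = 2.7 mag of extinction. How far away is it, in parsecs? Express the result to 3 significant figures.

d ≈ 120 pc

m − M = 5 log₁₀(d/10 pc) + A  ⇒  7.2 − (-0.9) − 2.7 = 5 log₁₀(d/10)
5.400 = 5 log₁₀(d/10)
log₁₀ d = (m − M − A)/5 + 1 = 2.0800
d = 10^2.0800 = 120.2 pc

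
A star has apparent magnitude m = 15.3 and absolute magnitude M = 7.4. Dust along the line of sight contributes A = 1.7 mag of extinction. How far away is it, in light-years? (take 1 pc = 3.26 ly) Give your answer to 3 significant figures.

m − M = 5 log₁₀(d/10 pc) + A  ⇒  15.3 − (7.4) − 1.7 = 5 log₁₀(d/10)
6.200 = 5 log₁₀(d/10)
log₁₀ d = (m − M − A)/5 + 1 = 2.2400
d = 10^2.2400 = 173.8 pc
= 566.5 ly

d ≈ 567 ly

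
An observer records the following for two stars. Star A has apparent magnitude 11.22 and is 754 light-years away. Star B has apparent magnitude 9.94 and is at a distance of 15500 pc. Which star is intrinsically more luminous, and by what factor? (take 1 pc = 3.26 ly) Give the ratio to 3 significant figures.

Star B is more luminous, by a factor of 14600.

Star A: d = 754 ly / 3.26 = 231.3 pc
Star A: M = m − 5 log₁₀ d + 5 = 11.22 − 5·2.3642 + 5 = 4.399
Star B: M = m − 5 log₁₀ d + 5 = 9.94 − 5·4.1903 + 5 = -6.012
ΔM = M_A − M_B = 4.399 − (-6.012) = 10.411; smaller M is more luminous → Star B.
L ratio = 10^(0.4 |ΔM|) = 10^4.164 = 14600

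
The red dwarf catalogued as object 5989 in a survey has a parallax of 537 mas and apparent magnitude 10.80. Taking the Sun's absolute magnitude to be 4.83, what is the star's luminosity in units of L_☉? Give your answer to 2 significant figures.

d = 1/p = 1000/537 mas = 1.862 pc
M = m − 5 log₁₀ d + 5 = 10.80 − 5·0.2700 + 5 = 14.450
M − M_☉ = 14.450 − 4.83 = 9.620
L/L_☉ = 10^(−0.4 × 9.620) = 1.419×10^-4

L/L_☉ ≈ 1.4×10^-4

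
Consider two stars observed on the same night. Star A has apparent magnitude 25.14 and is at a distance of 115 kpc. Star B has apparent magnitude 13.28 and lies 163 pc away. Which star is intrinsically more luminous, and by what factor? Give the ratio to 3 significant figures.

Star A is more luminous, by a factor of 8.97.

Star A: d = 115 kpc = 115000 pc
Star A: M = m − 5 log₁₀ d + 5 = 25.14 − 5·5.0607 + 5 = 4.837
Star B: M = m − 5 log₁₀ d + 5 = 13.28 − 5·2.2122 + 5 = 7.219
ΔM = M_A − M_B = 4.837 − (7.219) = -2.383; smaller M is more luminous → Star A.
L ratio = 10^(0.4 |ΔM|) = 10^0.953 = 8.975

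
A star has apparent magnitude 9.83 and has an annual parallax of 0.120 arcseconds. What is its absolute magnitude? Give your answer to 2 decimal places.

d = 1/p = 1/0.120″ = 8.333 pc
5 log₁₀(d/10 pc) = 5 log₁₀(8.333) − 5 = -0.396
M = m − 5 log₁₀(d/10) = 9.83 + 0.396 = 10.226

M ≈ 10.23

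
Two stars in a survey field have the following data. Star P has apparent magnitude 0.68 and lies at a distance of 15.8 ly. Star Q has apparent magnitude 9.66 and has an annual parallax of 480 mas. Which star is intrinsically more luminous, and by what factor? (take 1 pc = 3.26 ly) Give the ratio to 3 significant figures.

Star P is more luminous, by a factor of 21200.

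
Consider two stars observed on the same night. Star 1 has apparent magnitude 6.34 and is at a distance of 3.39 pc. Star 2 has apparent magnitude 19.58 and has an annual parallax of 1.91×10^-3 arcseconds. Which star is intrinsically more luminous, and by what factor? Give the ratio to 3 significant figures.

Star 1 is more luminous, by a factor of 8.29.

Star 1: M = m − 5 log₁₀ d + 5 = 6.34 − 5·0.5302 + 5 = 8.689
Star 2: d = 1/p = 1/1.91×10^-3″ = 523.6 pc
Star 2: M = m − 5 log₁₀ d + 5 = 19.58 − 5·2.7190 + 5 = 10.985
ΔM = M_1 − M_2 = 8.689 − (10.985) = -2.296; smaller M is more luminous → Star 1.
L ratio = 10^(0.4 |ΔM|) = 10^0.918 = 8.288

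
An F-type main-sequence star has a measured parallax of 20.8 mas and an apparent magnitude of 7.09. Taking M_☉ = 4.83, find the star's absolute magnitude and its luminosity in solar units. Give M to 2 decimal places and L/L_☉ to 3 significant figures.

M ≈ 3.68; L/L_☉ ≈ 2.88

d = 1/p = 1000/20.8 mas = 48.08 pc
M = m − 5 log₁₀ d + 5 = 7.09 − 5·1.6819 + 5 = 3.680
M − M_☉ = 3.680 − 4.83 = -1.150
L/L_☉ = 10^(−0.4 × -1.150) = 2.883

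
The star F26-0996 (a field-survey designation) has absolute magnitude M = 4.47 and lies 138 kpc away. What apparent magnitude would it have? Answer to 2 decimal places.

d = 138 kpc = 138000 pc
m = M + 5 log₁₀ d − 5 = 4.47 + 5·5.1399 − 5 = 25.169

m ≈ 25.17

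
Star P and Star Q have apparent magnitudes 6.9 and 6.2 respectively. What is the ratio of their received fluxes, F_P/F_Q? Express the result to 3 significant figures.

Δm = 6.9 − (6.2) = 0.7
Flux ratio = 10^(−0.4 Δm) = 10^(−0.4 × 0.7) = 10^-0.280 = 0.5248

F_P/F_Q ≈ 0.525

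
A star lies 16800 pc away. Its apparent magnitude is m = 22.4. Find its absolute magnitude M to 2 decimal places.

M ≈ 6.27

5 log₁₀(d/10 pc) = 5 log₁₀(16800) − 5 = 16.127
M = m − 5 log₁₀(d/10) = 22.4 − 16.127 = 6.273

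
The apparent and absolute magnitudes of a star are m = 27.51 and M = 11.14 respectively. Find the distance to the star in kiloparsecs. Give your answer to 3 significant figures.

d ≈ 18.8 kpc

Distance modulus: m − M = 27.51 − (11.14) = 16.370
m − M = 5 log₁₀ d − 5
log₁₀ d = (m − M)/5 + 1 = 4.2740
d = 10^4.2740 = 18790 pc
= 18.79 kpc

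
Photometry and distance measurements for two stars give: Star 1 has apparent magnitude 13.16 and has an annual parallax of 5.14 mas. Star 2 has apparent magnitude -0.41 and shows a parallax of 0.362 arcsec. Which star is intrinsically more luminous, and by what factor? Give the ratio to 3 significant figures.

Star 1: p = 5.14 mas = 5.14×10^-3″ → d = 1/p = 194.6 pc
Star 1: M = m − 5 log₁₀ d + 5 = 13.16 − 5·2.2890 + 5 = 6.715
Star 2: d = 1/p = 1/0.362″ = 2.762 pc
Star 2: M = m − 5 log₁₀ d + 5 = -0.41 − 5·0.4413 + 5 = 2.384
ΔM = M_1 − M_2 = 6.715 − (2.384) = 4.331; smaller M is more luminous → Star 2.
L ratio = 10^(0.4 |ΔM|) = 10^1.733 = 54.01

Star 2 is more luminous, by a factor of 54.0.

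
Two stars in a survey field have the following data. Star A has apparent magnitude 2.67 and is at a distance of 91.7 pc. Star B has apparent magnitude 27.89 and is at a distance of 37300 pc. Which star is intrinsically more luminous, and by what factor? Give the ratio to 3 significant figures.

Star A is more luminous, by a factor of 74000.

Star A: M = m − 5 log₁₀ d + 5 = 2.67 − 5·1.9624 + 5 = -2.142
Star B: M = m − 5 log₁₀ d + 5 = 27.89 − 5·4.5717 + 5 = 10.031
ΔM = M_A − M_B = -2.142 − (10.031) = -12.173; smaller M is more luminous → Star A.
L ratio = 10^(0.4 |ΔM|) = 10^4.869 = 74020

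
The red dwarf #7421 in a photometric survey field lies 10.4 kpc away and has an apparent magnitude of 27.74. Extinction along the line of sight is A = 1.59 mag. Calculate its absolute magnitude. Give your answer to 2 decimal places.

M ≈ 11.06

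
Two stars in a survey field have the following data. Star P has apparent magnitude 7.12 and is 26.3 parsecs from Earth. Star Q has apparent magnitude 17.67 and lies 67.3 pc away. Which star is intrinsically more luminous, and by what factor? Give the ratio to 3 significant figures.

Star P is more luminous, by a factor of 2530.

Star P: M = m − 5 log₁₀ d + 5 = 7.12 − 5·1.4200 + 5 = 5.020
Star Q: M = m − 5 log₁₀ d + 5 = 17.67 − 5·1.8280 + 5 = 13.530
ΔM = M_P − M_Q = 5.020 − (13.530) = -8.510; smaller M is more luminous → Star P.
L ratio = 10^(0.4 |ΔM|) = 10^3.404 = 2534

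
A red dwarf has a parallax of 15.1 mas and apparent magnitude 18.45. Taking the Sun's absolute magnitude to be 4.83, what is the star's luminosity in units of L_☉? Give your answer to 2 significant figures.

L/L_☉ ≈ 1.6×10^-4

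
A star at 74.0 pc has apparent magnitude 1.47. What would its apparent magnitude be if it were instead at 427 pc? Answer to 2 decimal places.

Flux ∝ 1/d², so Δm = 5 log₁₀(d₂/d₁) = 5 log₁₀(427/74.0) = 3.806
m₂ = m₁ + Δm = 1.47 + (3.806) = 5.276

m ≈ 5.28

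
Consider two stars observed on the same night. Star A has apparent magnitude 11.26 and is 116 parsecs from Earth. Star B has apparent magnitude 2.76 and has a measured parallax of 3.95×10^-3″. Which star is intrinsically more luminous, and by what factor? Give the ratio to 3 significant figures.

Star B is more luminous, by a factor of 12000.

Star A: M = m − 5 log₁₀ d + 5 = 11.26 − 5·2.0645 + 5 = 5.938
Star B: d = 1/p = 1/3.95×10^-3″ = 253.2 pc
Star B: M = m − 5 log₁₀ d + 5 = 2.76 − 5·2.4034 + 5 = -4.257
ΔM = M_A − M_B = 5.938 − (-4.257) = 10.195; smaller M is more luminous → Star B.
L ratio = 10^(0.4 |ΔM|) = 10^4.078 = 11960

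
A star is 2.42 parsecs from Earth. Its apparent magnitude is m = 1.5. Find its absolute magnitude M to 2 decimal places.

5 log₁₀(d/10 pc) = 5 log₁₀(2.420) − 5 = -3.081
M = m − 5 log₁₀(d/10) = 1.5 + 3.081 = 4.581

M ≈ 4.58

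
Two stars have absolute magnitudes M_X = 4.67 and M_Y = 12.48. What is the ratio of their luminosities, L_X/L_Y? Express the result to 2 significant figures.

ΔM = M_X − M_Y = -7.81
L_X/L_Y = 10^(−0.4 ΔM) = 10^3.124 = 1330

L_X/L_Y ≈ 1300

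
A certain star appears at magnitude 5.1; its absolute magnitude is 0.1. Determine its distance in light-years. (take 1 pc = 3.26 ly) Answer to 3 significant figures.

d ≈ 326 ly

μ = m − M = 5.000
m − M = 5 log₁₀ d − 5
log₁₀ d = (m − M)/5 + 1 = 2.0000
d = 10^2.0000 = 100.0 pc
= 326.0 ly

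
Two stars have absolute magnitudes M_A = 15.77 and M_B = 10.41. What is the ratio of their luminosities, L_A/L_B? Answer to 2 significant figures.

L_A/L_B ≈ 7.2×10^-3

ΔM = M_A − M_B = 5.36
L_A/L_B = 10^(−0.4 ΔM) = 10^-2.144 = 7.178×10^-3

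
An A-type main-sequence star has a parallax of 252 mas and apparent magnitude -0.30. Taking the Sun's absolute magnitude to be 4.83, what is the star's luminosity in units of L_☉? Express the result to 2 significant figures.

L/L_☉ ≈ 18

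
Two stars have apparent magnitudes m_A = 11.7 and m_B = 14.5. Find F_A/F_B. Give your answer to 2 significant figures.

Δm = 11.7 − (14.5) = -2.8
Flux ratio = 10^(−0.4 Δm) = 10^(−0.4 × -2.8) = 10^1.120 = 13.18

F_A/F_B ≈ 13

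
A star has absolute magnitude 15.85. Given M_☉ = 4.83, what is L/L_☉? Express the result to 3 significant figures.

M − M_☉ = 15.85 − 4.83 = 11.020
L/L_☉ = 10^(−0.4 (M − M_☉)) = 10^-4.408 = 3.908×10^-5

L/L_☉ ≈ 3.91×10^-5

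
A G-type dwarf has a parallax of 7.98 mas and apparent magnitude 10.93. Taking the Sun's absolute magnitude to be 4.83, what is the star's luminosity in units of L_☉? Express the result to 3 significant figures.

L/L_☉ ≈ 0.570

d = 1/p = 1000/7.98 mas = 125.3 pc
M = m − 5 log₁₀ d + 5 = 10.93 − 5·2.0980 + 5 = 5.440
M − M_☉ = 5.440 − 4.83 = 0.610
L/L_☉ = 10^(−0.4 × 0.610) = 0.5702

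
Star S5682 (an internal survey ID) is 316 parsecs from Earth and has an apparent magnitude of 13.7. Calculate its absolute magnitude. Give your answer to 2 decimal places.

M ≈ 6.20

5 log₁₀(d/10 pc) = 5 log₁₀(316.0) − 5 = 7.498
M = m − 5 log₁₀(d/10) = 13.7 − 7.498 = 6.202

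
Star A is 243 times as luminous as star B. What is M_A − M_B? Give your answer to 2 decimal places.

Pogson: ΔM = −2.5 log₁₀(ratio) = −2.5 log₁₀(243) = −2.5 × 2.3856 = -5.964
Star A is brighter, so it has the smaller magnitude: the difference is negative.

M_A − M_B ≈ -5.96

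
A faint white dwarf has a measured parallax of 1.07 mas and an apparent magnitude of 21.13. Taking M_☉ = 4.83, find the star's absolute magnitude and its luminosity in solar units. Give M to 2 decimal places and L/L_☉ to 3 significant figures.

d = 1/p = 1000/1.07 mas = 934.6 pc
M = m − 5 log₁₀ d + 5 = 21.13 − 5·2.9706 + 5 = 11.277
M − M_☉ = 11.277 − 4.83 = 6.447
L/L_☉ = 10^(−0.4 × 6.447) = 2.638×10^-3

M ≈ 11.28; L/L_☉ ≈ 2.64×10^-3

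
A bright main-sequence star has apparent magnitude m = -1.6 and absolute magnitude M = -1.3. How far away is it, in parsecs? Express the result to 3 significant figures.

d ≈ 8.71 pc

μ = m − M = -0.300
m − M = 5 log₁₀ d − 5
log₁₀ d = (m − M)/5 + 1 = 0.9400
d = 10^0.9400 = 8.710 pc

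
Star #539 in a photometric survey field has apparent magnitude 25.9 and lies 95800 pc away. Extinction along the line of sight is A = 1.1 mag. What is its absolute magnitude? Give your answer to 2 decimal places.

M ≈ 4.89

5 log₁₀(d/10 pc) = 5 log₁₀(95800) − 5 = 19.907
M = m − 5 log₁₀(d/10) − A = 25.9 − 19.907 − 1.1 = 4.893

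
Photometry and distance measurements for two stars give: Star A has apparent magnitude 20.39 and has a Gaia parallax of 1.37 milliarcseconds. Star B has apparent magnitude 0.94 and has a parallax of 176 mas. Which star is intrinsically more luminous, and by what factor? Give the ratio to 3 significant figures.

Star A: p = 1.37 mas = 1.37×10^-3″ → d = 1/p = 729.9 pc
Star A: M = m − 5 log₁₀ d + 5 = 20.39 − 5·2.8633 + 5 = 11.074
Star B: p = 176 mas = 0.176″ → d = 1/p = 5.682 pc
Star B: M = m − 5 log₁₀ d + 5 = 0.94 − 5·0.7545 + 5 = 2.168
ΔM = M_A − M_B = 11.074 − (2.168) = 8.906; smaller M is more luminous → Star B.
L ratio = 10^(0.4 |ΔM|) = 10^3.562 = 3651

Star B is more luminous, by a factor of 3650.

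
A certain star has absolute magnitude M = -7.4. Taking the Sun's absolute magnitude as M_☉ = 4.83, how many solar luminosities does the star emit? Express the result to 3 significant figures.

L/L_☉ ≈ 78000

M − M_☉ = -7.4 − 4.83 = -12.230
L/L_☉ = 10^(−0.4 (M − M_☉)) = 10^4.892 = 77980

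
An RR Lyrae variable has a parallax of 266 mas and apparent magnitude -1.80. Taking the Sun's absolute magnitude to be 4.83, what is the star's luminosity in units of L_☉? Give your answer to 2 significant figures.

d = 1/p = 1000/266 mas = 3.759 pc
M = m − 5 log₁₀ d + 5 = -1.80 − 5·0.5751 + 5 = 0.324
M − M_☉ = 0.324 − 4.83 = -4.506
L/L_☉ = 10^(−0.4 × -4.506) = 63.42

L/L_☉ ≈ 63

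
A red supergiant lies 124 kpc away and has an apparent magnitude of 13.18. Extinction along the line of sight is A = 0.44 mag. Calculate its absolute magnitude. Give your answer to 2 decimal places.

d = 124 kpc = 124000 pc
5 log₁₀(d/10 pc) = 5 log₁₀(124000) − 5 = 20.467
M = m − 5 log₁₀(d/10) − A = 13.18 − 20.467 − 0.44 = -7.727

M ≈ -7.73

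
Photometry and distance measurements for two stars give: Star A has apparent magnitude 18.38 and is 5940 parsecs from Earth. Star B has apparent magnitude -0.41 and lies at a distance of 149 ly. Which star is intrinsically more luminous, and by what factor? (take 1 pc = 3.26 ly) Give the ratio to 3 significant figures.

Star B is more luminous, by a factor of 1940.

Star A: M = m − 5 log₁₀ d + 5 = 18.38 − 5·3.7738 + 5 = 4.511
Star B: d = 149 ly / 3.26 = 45.71 pc
Star B: M = m − 5 log₁₀ d + 5 = -0.41 − 5·1.6600 + 5 = -3.710
ΔM = M_A − M_B = 4.511 − (-3.710) = 8.221; smaller M is more luminous → Star B.
L ratio = 10^(0.4 |ΔM|) = 10^3.288 = 1943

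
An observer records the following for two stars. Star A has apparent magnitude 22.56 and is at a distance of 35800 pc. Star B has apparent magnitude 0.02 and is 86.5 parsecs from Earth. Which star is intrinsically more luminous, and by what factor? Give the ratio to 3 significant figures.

Star B is more luminous, by a factor of 6060.

Star A: M = m − 5 log₁₀ d + 5 = 22.56 − 5·4.5539 + 5 = 4.791
Star B: M = m − 5 log₁₀ d + 5 = 0.02 − 5·1.9370 + 5 = -4.665
ΔM = M_A − M_B = 4.791 − (-4.665) = 9.456; smaller M is more luminous → Star B.
L ratio = 10^(0.4 |ΔM|) = 10^3.782 = 6057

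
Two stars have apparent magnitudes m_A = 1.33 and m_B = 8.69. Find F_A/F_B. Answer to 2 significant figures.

F_A/F_B ≈ 880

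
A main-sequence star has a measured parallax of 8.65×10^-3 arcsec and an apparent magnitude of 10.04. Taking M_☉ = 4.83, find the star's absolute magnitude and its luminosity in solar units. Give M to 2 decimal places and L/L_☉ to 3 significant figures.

d = 1/p = 1/8.65×10^-3″ = 115.6 pc
M = m − 5 log₁₀ d + 5 = 10.04 − 5·2.0630 + 5 = 4.725
M − M_☉ = 4.725 − 4.83 = -0.105
L/L_☉ = 10^(−0.4 × -0.105) = 1.101

M ≈ 4.73; L/L_☉ ≈ 1.10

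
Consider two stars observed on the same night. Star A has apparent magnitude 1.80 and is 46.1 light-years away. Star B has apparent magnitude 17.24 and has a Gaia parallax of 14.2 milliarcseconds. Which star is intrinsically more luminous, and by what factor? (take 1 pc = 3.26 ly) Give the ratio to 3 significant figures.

Star A is more luminous, by a factor of 60500.

Star A: d = 46.1 ly / 3.26 = 14.14 pc
Star A: M = m − 5 log₁₀ d + 5 = 1.80 − 5·1.1505 + 5 = 1.048
Star B: p = 14.2 mas = 0.0142″ → d = 1/p = 70.42 pc
Star B: M = m − 5 log₁₀ d + 5 = 17.24 − 5·1.8477 + 5 = 13.001
ΔM = M_A − M_B = 1.048 − (13.001) = -11.954; smaller M is more luminous → Star A.
L ratio = 10^(0.4 |ΔM|) = 10^4.782 = 60470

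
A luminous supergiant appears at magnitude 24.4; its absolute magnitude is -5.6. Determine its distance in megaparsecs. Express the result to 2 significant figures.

d ≈ 10 Mpc

Distance modulus: m − M = 24.4 − (-5.6) = 30.000
m − M = 5 log₁₀ d − 5
log₁₀ d = (m − M)/5 + 1 = 7.0000
d = 10^7.0000 = 1.000×10^7 pc
= 10.00 Mpc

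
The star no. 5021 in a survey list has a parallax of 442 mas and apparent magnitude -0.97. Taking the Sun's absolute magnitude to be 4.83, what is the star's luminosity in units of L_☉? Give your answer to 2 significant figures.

d = 1/p = 1000/442 mas = 2.262 pc
M = m − 5 log₁₀ d + 5 = -0.97 − 5·0.3546 + 5 = 2.257
M − M_☉ = 2.257 − 4.83 = -2.573
L/L_☉ = 10^(−0.4 × -2.573) = 10.69

L/L_☉ ≈ 11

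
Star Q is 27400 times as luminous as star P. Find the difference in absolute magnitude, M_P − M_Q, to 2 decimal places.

Pogson: ΔM = −2.5 log₁₀(ratio) = −2.5 log₁₀(27400) = −2.5 × 4.4378 = -11.094
Star Q is brighter so has the smaller magnitude: M_P − M_Q is positive.

M_P − M_Q ≈ 11.09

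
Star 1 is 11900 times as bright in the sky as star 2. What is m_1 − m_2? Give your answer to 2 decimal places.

m_1 − m_2 ≈ -10.19

Pogson: Δm = −2.5 log₁₀(ratio) = −2.5 log₁₀(11900) = −2.5 × 4.0755 = -10.189
Star 1 is brighter, so it has the smaller magnitude: the difference is negative.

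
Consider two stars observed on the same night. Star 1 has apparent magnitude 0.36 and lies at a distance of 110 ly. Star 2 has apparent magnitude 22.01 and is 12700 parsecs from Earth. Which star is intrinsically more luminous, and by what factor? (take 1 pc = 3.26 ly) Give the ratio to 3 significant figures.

Star 1: d = 110 ly / 3.26 = 33.74 pc
Star 1: M = m − 5 log₁₀ d + 5 = 0.36 − 5·1.5282 + 5 = -2.281
Star 2: M = m − 5 log₁₀ d + 5 = 22.01 − 5·4.1038 + 5 = 6.491
ΔM = M_1 − M_2 = -2.281 − (6.491) = -8.772; smaller M is more luminous → Star 1.
L ratio = 10^(0.4 |ΔM|) = 10^3.509 = 3227

Star 1 is more luminous, by a factor of 3230.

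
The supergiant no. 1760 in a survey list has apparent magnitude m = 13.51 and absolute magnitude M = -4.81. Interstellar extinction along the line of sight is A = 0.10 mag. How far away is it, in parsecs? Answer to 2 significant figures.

m − M = 5 log₁₀(d/10 pc) + A  ⇒  13.51 − (-4.81) − 0.10 = 5 log₁₀(d/10)
18.220 = 5 log₁₀(d/10)
log₁₀ d = (m − M − A)/5 + 1 = 4.6440
d = 10^4.6440 = 44060 pc

d ≈ 44000 pc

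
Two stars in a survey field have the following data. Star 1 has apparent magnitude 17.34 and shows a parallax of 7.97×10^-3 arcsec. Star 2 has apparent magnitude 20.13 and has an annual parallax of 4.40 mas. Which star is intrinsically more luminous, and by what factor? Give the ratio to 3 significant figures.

Star 1 is more luminous, by a factor of 3.98.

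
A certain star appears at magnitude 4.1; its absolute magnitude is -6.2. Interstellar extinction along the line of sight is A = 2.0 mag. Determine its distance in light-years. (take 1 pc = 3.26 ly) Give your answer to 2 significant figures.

d ≈ 1500 ly

m − M = 5 log₁₀(d/10 pc) + A  ⇒  4.1 − (-6.2) − 2.0 = 5 log₁₀(d/10)
8.300 = 5 log₁₀(d/10)
log₁₀ d = (m − M − A)/5 + 1 = 2.6600
d = 10^2.6600 = 457.1 pc
= 1490 ly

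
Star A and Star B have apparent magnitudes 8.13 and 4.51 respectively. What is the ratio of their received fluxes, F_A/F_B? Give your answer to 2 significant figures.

F_A/F_B ≈ 0.036

Δm = 8.13 − (4.51) = 3.62
Flux ratio = 10^(−0.4 Δm) = 10^(−0.4 × 3.62) = 10^-1.448 = 0.03565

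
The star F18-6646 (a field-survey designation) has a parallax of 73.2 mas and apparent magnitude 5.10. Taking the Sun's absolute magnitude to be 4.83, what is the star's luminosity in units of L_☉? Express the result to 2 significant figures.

d = 1/p = 1000/73.2 mas = 13.66 pc
M = m − 5 log₁₀ d + 5 = 5.10 − 5·1.1355 + 5 = 4.423
M − M_☉ = 4.423 − 4.83 = -0.407
L/L_☉ = 10^(−0.4 × -0.407) = 1.455

L/L_☉ ≈ 1.5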